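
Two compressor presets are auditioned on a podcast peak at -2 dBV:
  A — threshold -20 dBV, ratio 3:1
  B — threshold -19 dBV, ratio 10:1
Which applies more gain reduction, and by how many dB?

A: GR = 18 − 18/3 = 12 dB.
B: GR = 17 − 17/10 = 15.3 dB.
Difference: 3.3 dB in favour of B.

B, by 3.3 dB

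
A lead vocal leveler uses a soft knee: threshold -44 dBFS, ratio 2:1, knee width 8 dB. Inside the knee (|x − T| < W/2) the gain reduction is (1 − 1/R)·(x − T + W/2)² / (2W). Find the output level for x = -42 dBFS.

-43.125 dBFS

x − T + W/2 = -42 − (-44) + 4 = 6.
GR = (1 − 1/2) × 6² / 16 = 0.5 × 36 / 16 = 1.125 dB.
Output = -42 − 1.125 = -43.125 dBFS.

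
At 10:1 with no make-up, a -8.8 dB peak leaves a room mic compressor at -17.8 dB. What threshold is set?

-18.8 dB

Gain reduction = -8.8 − (-17.8) = 9 dB; output overshoot = GR / (R − 1) = 9 / 9 = 1 dB.
Threshold = output − output overshoot = -17.8 − 1 = -18.8 dB.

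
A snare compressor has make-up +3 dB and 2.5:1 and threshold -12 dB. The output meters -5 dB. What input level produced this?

Before make-up, the level was -5 − 3 = -8 dB.
The compressed level sits -8 − (-12) = 4 dB over threshold.
Undo the ratio: input overshoot = 4 × 2.5 = 10 dB, giving input = -2 dB.

-2 dB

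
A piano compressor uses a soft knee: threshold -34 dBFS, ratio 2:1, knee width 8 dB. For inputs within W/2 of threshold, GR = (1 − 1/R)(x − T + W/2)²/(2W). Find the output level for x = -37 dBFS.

x − T + W/2 = -37 − (-34) + 4 = 1.
GR = (1 − 1/2) × 1² / 16 = 0.5 × 1 / 16 = 0.03125 dB.
Output = -37 − 0.03125 = -37.03125 dBFS.

-37.03125 dBFS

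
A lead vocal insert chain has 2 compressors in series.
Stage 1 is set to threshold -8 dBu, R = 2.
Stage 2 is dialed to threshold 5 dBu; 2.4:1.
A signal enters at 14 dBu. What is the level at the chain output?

Stage 1: overshoot 22 dB → 22/2 = 11 dB → 3 dBu.
Stage 2: 3 dBu ≤ 5 dBu, so stage 2 doesn't engage; output 3 dBu.

3 dBu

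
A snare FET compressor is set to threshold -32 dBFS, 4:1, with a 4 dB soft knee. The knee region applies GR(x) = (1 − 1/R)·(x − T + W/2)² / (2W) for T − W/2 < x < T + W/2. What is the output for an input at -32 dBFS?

-32.375 dBFS

x − T + W/2 = -32 − (-32) + 2 = 2.
GR = (1 − 1/4) × 2² / 8 = 0.75 × 4 / 8 = 0.375 dB.
Output = -32 − 0.375 = -32.375 dBFS.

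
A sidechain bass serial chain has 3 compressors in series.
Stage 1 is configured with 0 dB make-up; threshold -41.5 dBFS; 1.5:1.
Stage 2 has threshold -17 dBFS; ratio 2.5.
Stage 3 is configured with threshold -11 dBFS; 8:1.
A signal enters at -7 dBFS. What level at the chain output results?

Stage 1: 34.5 dB above -41.5 dBFS, reduced 1.5:1 to 23 dB above → -18.5 dBFS.
Stage 2: -18.5 dBFS ≤ -17 dBFS, so stage 2 doesn't engage; output -18.5 dBFS.
Stage 3: -18.5 dBFS ≤ -11 dBFS, so stage 3 doesn't engage; output -18.5 dBFS.

-18.5 dBFS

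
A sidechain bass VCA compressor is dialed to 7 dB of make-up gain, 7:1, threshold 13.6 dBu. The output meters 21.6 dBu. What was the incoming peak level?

Remove make-up: 21.6 − 7 = 14.6 dBu.
The compressed level sits 14.6 − 13.6 = 1 dB over threshold.
Undo the ratio: input overshoot = 1 × 7 = 7 dB, giving input = 20.6 dBu.

20.6 dBu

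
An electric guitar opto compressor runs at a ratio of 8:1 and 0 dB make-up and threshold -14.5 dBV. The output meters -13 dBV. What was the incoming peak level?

Post-compression overshoot = -13 − (-14.5) = 1.5 dB.
Undo the ratio: input overshoot = 1.5 × 8 = 12 dB, giving input = -2.5 dBV.

-2.5 dBV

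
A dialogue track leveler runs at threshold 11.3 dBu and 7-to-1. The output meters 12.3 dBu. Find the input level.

18.3 dBu

The compressed level sits 12.3 − 11.3 = 1 dB over threshold.
Before 7:1 compression the overshoot was 1 × 7 = 7 dB, so input = 11.3 + 7 = 18.3 dBu.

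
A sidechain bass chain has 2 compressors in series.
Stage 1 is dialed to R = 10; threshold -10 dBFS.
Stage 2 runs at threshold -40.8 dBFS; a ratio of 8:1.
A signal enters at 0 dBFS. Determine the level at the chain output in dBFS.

-36.825 dBFS

Stage 1: 0 dBFS is 10 dB over -10 dBFS; at 10:1 that becomes 1 dB over, giving -9 dBFS.
Stage 2: -9 dBFS is 31.8 dB over -40.8 dBFS; at 8:1 that becomes 3.975 dB over, giving -36.825 dBFS.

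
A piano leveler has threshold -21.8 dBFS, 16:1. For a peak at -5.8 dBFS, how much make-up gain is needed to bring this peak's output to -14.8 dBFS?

Overshoot 16 dB → 16/16 = 1 dB after compression, so the compressed level is -21.8 + 1 = -20.8 dBFS.
Make-up = target − compressed = -14.8 − (-20.8) = 6 dB.

6 dB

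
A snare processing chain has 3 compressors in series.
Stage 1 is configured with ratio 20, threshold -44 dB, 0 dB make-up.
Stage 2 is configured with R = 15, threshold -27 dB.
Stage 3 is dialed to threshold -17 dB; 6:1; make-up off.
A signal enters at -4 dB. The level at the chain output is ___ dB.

-42 dB

Stage 1: -4 dB is 40 dB over -44 dB; at 20:1 that becomes 2 dB over, giving -42 dB.
Stage 2: -42 dB ≤ -27 dB, so stage 2 doesn't engage; output -42 dB.
Stage 3: -42 dB ≤ -17 dB, so stage 3 doesn't engage; output -42 dB.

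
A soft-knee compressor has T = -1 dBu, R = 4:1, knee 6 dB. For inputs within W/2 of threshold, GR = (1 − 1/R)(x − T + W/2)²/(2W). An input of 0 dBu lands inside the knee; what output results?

x − T + W/2 = 0 − (-1) + 3 = 4.
GR = (1 − 1/4) × 4² / 12 = 0.75 × 16 / 12 = 1 dB.
Output = 0 − 1 = -1 dBu.

-1 dBu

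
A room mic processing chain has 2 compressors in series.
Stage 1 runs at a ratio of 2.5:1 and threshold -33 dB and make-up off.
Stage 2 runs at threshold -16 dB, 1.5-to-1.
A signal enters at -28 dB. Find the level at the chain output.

-31 dB

Stage 1: -28 dB is 5 dB over -33 dB; at 2.5:1 that becomes 2 dB over, giving -31 dB.
Stage 2: below threshold (-31 ≤ -16); passes unchanged; output -31 dB.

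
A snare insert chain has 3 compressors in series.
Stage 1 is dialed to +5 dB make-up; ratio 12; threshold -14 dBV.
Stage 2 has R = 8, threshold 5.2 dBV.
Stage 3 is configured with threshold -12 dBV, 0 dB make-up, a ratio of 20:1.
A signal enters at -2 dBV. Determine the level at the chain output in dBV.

Stage 1: 12 dB above -14 dBV, reduced 12:1 to 1 dB above → -13 dBV; +5 dB make-up → -8 dBV.
Stage 2: below threshold (-8 ≤ 5.2); passes unchanged; output -8 dBV.
Stage 3: -8 dBV is 4 dB over -12 dBV; at 20:1 that becomes 0.2 dB over, giving -11.8 dBV.

-11.8 dBV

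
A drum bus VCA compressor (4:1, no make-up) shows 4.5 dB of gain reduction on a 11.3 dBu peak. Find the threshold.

Let T be the threshold. Output overshoot = (input overshoot)/R, so 6.8 − T = (11.3 − T)/4.
4·(6.8 − T) = 11.3 − T → 3·T = 27.2 − 11.3 = 15.9.
T = 15.9/3 = 5.3 dBu.

5.3 dBu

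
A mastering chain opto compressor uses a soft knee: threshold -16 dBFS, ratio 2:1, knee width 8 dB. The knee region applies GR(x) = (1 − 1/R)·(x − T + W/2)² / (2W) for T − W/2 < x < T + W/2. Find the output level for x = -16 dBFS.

x − T + W/2 = -16 − (-16) + 4 = 4.
GR = (1 − 1/2) × 4² / 16 = 0.5 × 16 / 16 = 0.5 dB.
Output = -16 − 0.5 = -16.5 dBFS.

-16.5 dBFS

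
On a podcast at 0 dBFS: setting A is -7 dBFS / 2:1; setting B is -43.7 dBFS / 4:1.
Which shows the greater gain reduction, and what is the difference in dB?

A: 7 dB over, compressed to 3.5 dB over, so 3.5 dB of GR.
B: 43.7 dB over, compressed to 10.925 dB over, so 32.775 dB of GR.
Difference: 29.275 dB in favour of B.

B, by 29.275 dB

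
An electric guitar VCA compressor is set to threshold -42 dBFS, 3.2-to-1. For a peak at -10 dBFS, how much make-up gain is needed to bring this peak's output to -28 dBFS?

4 dB

Without make-up, output = threshold + overshoot/3.2 = -42 + 10 = -32 dBFS.
Gap to target: 4 dB.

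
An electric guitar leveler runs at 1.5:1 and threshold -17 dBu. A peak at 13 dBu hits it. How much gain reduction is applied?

Overshoot = 13 − (-17) = 30 dB.
At 1.5:1, output sits 30/1.5 = 20 dB above threshold.
GR = overshoot in − overshoot out = 30 − 20 = 10 dB.

10 dB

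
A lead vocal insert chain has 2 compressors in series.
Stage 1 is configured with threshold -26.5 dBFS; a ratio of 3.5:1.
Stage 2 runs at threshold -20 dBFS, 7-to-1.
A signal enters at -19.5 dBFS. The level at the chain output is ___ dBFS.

-24.5 dBFS

Stage 1: 7 dB above -26.5 dBFS, reduced 3.5:1 to 2 dB above → -24.5 dBFS.
Stage 2: below threshold (-24.5 ≤ -20); passes unchanged; output -24.5 dBFS.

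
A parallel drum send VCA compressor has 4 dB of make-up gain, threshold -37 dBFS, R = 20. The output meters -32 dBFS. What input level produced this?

-17 dBFS

Remove make-up: -32 − 4 = -36 dBFS.
The compressed level sits -36 − (-37) = 1 dB over threshold.
Undo the ratio: input overshoot = 1 × 20 = 20 dB, giving input = -17 dBFS.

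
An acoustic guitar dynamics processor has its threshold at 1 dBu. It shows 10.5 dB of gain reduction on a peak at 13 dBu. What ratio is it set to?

8:1

Input overshoot = 13 − 1 = 12 dB.
Output overshoot = 12 − 10.5 = 1.5 dB.
Ratio = input overshoot / output overshoot = 12 / 1.5 = 8.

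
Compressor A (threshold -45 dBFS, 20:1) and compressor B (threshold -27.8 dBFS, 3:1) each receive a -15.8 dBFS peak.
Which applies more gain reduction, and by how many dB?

A: 29.2 dB over, compressed to 1.46 dB over, so 27.74 dB of GR.
B: 12 dB over, compressed to 4 dB over, so 8 dB of GR.
Difference: 19.74 dB in favour of A.

A, by 19.74 dB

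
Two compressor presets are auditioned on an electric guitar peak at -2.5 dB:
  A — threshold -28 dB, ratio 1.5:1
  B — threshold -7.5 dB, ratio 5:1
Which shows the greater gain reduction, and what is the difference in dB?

A, by 4.5 dB

A: 25.5 dB over, compressed to 17 dB over, so 8.5 dB of GR.
B: 5 dB over, compressed to 1 dB over, so 4 dB of GR.
A applies 4.5 dB more gain reduction.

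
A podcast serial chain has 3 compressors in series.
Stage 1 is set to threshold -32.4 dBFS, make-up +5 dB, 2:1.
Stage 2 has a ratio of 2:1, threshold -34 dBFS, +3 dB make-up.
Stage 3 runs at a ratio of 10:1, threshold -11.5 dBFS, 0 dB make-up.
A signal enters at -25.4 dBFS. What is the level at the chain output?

-25.95 dBFS

Stage 1: overshoot 7 dB → 7/2 = 3.5 dB → -28.9 dBFS; +5 dB make-up → -23.9 dBFS.
Stage 2: overshoot 10.1 dB → 10.1/2 = 5.05 dB → -28.95 dBFS; +3 dB make-up → -25.95 dBFS.
Stage 3: below threshold (-25.95 ≤ -11.5); passes unchanged; output -25.95 dBFS.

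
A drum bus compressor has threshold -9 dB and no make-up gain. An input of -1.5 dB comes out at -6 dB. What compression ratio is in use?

Input overshoot = -1.5 − (-9) = 7.5 dB; output overshoot = -6 − (-9) = 3 dB.
Ratio = 7.5 / 3 = 2.5.

2.5:1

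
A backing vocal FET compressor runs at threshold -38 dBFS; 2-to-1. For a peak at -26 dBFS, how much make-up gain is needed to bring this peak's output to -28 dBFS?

Without make-up, output = threshold + overshoot/2 = -38 + 6 = -32 dBFS.
Gap to target: 4 dB.

4 dB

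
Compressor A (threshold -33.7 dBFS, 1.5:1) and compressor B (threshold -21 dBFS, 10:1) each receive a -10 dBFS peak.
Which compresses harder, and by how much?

A: 23.7 dB over, compressed to 15.8 dB over, so 7.9 dB of GR.
B: 11 dB over, compressed to 1.1 dB over, so 9.9 dB of GR.
Difference: 2 dB in favour of B.

B, by 2 dB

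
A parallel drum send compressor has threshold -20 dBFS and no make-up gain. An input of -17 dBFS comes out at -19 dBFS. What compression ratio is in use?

3:1

Input overshoot = -17 − (-20) = 3 dB; output overshoot = -19 − (-20) = 1 dB.
Ratio = 3 / 1 = 3.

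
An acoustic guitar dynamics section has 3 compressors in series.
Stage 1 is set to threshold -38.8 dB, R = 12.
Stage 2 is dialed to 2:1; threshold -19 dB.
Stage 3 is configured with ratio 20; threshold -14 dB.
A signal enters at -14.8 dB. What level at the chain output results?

Stage 1: -14.8 dB is 24 dB over -38.8 dB; at 12:1 that becomes 2 dB over, giving -36.8 dB.
Stage 2: -36.8 dB ≤ -19 dB, so stage 2 doesn't engage; output -36.8 dB.
Stage 3: below threshold (-36.8 ≤ -14); passes unchanged; output -36.8 dB.

-36.8 dB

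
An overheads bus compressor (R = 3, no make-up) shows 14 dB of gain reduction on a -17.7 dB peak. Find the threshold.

Input is 21 dB above T (since output overshoot × R = input overshoot: (-31.7 − T)·3 = -17.7 − T gives T = -38.7 dB).
Check: -38.7 + (-17.7 − (-38.7))/3 = -38.7 + 7 = -31.7 dB. ✓

-38.7 dB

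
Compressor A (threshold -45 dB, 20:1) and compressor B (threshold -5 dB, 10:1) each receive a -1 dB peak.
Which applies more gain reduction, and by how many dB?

A, by 38.2 dB

A: GR = 44 − 44/20 = 41.8 dB.
B: GR = 4 − 4/10 = 3.6 dB.
Difference: 38.2 dB in favour of A.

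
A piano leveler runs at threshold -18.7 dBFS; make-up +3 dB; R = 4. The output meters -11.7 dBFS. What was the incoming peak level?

-2.7 dBFS

Remove make-up: -11.7 − 3 = -14.7 dBFS.
That's 4 dB above the -18.7 dBFS threshold.
Before 4:1 compression the overshoot was 4 × 4 = 16 dB, so input = -18.7 + 16 = -2.7 dBFS.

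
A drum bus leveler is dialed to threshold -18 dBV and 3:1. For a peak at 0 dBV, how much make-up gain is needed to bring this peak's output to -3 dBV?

9 dB

Without make-up, output = threshold + overshoot/3 = -18 + 6 = -12 dBV.
Gap to target: 9 dB.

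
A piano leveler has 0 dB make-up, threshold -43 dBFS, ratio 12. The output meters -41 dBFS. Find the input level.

-19 dBFS

The compressed level sits -41 − (-43) = 2 dB over threshold.
Before 12:1 compression the overshoot was 2 × 12 = 24 dB, so input = -43 + 24 = -19 dBFS.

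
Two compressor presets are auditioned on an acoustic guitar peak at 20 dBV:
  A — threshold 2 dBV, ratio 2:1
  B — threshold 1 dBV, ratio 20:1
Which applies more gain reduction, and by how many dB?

B, by 9.05 dB

A: GR = 18 − 18/2 = 9 dB.
B: GR = 19 − 19/20 = 18.05 dB.
B applies 9.05 dB more gain reduction.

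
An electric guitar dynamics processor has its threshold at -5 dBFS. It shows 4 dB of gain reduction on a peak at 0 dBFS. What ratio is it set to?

Input overshoot = 0 − (-5) = 5 dB.
Output overshoot = 5 − 4 = 1 dB.
Ratio = input overshoot / output overshoot = 5 / 1 = 5.

5:1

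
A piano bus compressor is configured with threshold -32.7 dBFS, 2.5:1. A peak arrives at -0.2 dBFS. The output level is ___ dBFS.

The input is 32.5 dB above the -32.7 dBFS threshold.
The 32.5 dB excess becomes 13 dB after 2.5:1 reduction.
Output = -32.7 + 13 = -19.7 dBFS.

-19.7 dBFS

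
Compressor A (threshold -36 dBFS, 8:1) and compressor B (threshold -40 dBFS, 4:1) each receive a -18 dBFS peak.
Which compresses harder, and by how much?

A: 18 dB over, compressed to 2.25 dB over, so 15.75 dB of GR.
B: 22 dB over, compressed to 5.5 dB over, so 16.5 dB of GR.
B applies 0.75 dB more gain reduction.

B, by 0.75 dB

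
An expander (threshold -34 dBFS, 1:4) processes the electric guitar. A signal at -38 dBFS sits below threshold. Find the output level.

Below threshold, a 1:4 expander applies gain = (4−1)×(T − x) of attenuation.
(4−1) × 4 = 12 dB, so output = -38 − 12 = -50 dBFS.

-50 dBFS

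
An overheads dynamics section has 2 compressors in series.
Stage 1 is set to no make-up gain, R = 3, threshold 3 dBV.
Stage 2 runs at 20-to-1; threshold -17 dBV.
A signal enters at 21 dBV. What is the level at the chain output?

-15.7 dBV

Stage 1: 21 dBV is 18 dB over 3 dBV; at 3:1 that becomes 6 dB over, giving 9 dBV.
Stage 2: 26 dB above -17 dBV, reduced 20:1 to 1.3 dB above → -15.7 dBV.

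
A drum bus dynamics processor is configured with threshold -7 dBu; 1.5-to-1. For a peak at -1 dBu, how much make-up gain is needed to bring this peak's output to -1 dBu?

Without make-up, output = threshold + overshoot/1.5 = -7 + 4 = -3 dBu.
Gap to target: 2 dB.

2 dB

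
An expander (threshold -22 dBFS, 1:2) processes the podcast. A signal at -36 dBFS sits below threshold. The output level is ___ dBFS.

-50 dBFS

Undershoot = (-22) − (-36) = 14 dB.
At 1:2, that expands to 28 dB under threshold.
Output = -22 − 28 = -50 dBFS.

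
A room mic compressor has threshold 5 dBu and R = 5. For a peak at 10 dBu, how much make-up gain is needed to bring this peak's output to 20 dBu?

14 dB

Without make-up, output = threshold + overshoot/5 = 5 + 1 = 6 dBu.
Gap to target: 14 dB.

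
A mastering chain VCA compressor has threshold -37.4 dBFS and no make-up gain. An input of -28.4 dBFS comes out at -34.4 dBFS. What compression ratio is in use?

3:1

Input overshoot = -28.4 − (-37.4) = 9 dB; output overshoot = -34.4 − (-37.4) = 3 dB.
Ratio = 9 / 3 = 3.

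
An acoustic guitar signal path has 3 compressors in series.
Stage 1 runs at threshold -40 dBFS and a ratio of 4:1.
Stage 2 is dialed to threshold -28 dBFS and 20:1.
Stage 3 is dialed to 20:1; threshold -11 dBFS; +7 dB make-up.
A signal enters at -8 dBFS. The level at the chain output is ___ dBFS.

-25 dBFS

Stage 1: -8 dBFS is 32 dB over -40 dBFS; at 4:1 that becomes 8 dB over, giving -32 dBFS.
Stage 2: -32 dBFS is at or below the -28 dBFS threshold — no compression; output -32 dBFS.
Stage 3: below threshold (-32 ≤ -11); passes unchanged; make-up brings it to -25 dBFS.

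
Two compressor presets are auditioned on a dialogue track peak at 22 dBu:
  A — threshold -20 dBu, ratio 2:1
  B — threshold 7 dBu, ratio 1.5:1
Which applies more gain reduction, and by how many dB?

A: GR = 42 − 42/2 = 21 dB.
B: GR = 15 − 15/1.5 = 5 dB.
A applies 16 dB more gain reduction.

A, by 16 dB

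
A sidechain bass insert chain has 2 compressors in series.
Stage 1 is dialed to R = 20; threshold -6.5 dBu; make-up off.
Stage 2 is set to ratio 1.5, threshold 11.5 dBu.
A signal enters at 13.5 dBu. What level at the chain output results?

-5.5 dBu

Stage 1: 13.5 dBu is 20 dB over -6.5 dBu; at 20:1 that becomes 1 dB over, giving -5.5 dBu.
Stage 2: below threshold (-5.5 ≤ 11.5); passes unchanged; output -5.5 dBu.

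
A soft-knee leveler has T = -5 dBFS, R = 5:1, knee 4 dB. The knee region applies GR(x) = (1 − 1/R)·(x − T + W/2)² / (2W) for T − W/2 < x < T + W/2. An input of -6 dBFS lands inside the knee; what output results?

-6.1 dBFS

x − T + W/2 = -6 − (-5) + 2 = 1.
GR = (1 − 1/5) × 1² / 8 = 0.8 × 1 / 8 = 0.1 dB.
Output = -6 − 0.1 = -6.1 dBFS.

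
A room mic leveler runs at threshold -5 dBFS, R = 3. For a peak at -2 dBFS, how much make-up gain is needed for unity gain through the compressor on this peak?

The peak compresses to -5 + 3/3 = -4 dBFS.
To reach -2 dBFS requires -2 − (-4) = 2 dB of make-up.

2 dB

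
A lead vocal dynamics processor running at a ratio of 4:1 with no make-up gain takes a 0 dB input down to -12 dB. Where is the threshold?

-16 dB

Let T be the threshold. Output overshoot = (input overshoot)/R, so -12 − T = (0 − T)/4.
4·(-12 − T) = 0 − T → 3·T = -48 − 0 = -48.
T = -48/3 = -16 dB.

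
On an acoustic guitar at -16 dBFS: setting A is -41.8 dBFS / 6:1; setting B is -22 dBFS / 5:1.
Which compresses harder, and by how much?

A, by 16.7 dB

A: overshoot 25.8 dB → output overshoot 4.3 dB → GR 21.5 dB.
B: overshoot 6 dB → output overshoot 1.2 dB → GR 4.8 dB.
A applies 16.7 dB more gain reduction.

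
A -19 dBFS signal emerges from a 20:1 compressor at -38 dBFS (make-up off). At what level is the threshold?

Input is 20 dB above T (since output overshoot × R = input overshoot: (-38 − T)·20 = -19 − T gives T = -39 dBFS).
Check: -39 + (-19 − (-39))/20 = -39 + 1 = -38 dBFS. ✓

-39 dBFS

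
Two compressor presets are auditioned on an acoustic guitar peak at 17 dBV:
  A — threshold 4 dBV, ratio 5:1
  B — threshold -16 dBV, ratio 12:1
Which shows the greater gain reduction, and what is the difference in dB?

B, by 19.85 dB

A: 13 dB over, compressed to 2.6 dB over, so 10.4 dB of GR.
B: 33 dB over, compressed to 2.75 dB over, so 30.25 dB of GR.
B applies 19.85 dB more gain reduction.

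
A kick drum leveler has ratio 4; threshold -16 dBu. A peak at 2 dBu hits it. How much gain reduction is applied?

Overshoot = 2 − (-16) = 18 dB.
At 4:1, output sits 18/4 = 4.5 dB above threshold.
GR = overshoot in − overshoot out = 18 − 4.5 = 13.5 dB.

13.5 dB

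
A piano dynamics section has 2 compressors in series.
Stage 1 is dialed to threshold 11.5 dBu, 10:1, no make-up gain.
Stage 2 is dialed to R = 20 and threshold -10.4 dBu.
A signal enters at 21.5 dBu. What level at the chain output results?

Stage 1: overshoot 10 dB → 10/10 = 1 dB → 12.5 dBu.
Stage 2: 22.9 dB above -10.4 dBu, reduced 20:1 to 1.145 dB above → -9.255 dBu.

-9.255 dBu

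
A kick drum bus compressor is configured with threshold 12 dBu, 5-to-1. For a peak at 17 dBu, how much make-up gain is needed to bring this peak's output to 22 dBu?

9 dB

Without make-up, output = threshold + overshoot/5 = 12 + 1 = 13 dBu.
Gap to target: 9 dB.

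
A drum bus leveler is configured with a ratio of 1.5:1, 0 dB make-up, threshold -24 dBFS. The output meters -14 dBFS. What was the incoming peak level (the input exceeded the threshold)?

Post-compression overshoot = -14 − (-24) = 10 dB.
Before 1.5:1 compression the overshoot was 10 × 1.5 = 15 dB, so input = -24 + 15 = -9 dBFS.

-9 dBFS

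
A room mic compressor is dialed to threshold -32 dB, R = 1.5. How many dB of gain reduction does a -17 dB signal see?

The signal is 15 dB above threshold.
At 1.5:1, output sits 15/1.5 = 10 dB above threshold.
Gain reduction = 15 − 10 = 5 dB.

5 dB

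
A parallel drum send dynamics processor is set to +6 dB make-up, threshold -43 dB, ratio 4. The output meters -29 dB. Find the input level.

Remove make-up: -29 − 6 = -35 dB.
That's 8 dB above the -43 dB threshold.
Input overshoot = R × output overshoot = 32 dB → input = -43 + 32 = -11 dB.

-11 dB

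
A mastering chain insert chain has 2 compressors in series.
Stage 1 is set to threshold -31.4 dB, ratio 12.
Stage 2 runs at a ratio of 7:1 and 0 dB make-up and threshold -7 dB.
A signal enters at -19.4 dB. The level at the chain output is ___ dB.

Stage 1: overshoot 12 dB → 12/12 = 1 dB → -30.4 dB.
Stage 2: -30.4 dB ≤ -7 dB, so stage 2 doesn't engage; output -30.4 dB.

-30.4 dB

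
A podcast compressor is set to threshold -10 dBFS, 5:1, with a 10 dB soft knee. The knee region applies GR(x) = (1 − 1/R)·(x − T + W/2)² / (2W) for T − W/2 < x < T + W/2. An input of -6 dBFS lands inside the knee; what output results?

x − T + W/2 = -6 − (-10) + 5 = 9.
GR = (1 − 1/5) × 9² / 20 = 0.8 × 81 / 20 = 3.24 dB.
Output = -6 − 3.24 = -9.24 dBFS.

-9.24 dBFS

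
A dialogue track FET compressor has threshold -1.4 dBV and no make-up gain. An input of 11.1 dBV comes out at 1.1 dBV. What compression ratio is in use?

Input overshoot = 11.1 − (-1.4) = 12.5 dB; output overshoot = 1.1 − (-1.4) = 2.5 dB.
Ratio = 12.5 / 2.5 = 5.

5:1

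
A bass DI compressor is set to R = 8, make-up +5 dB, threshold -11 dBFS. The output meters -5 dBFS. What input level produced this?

-3 dBFS

Before make-up, the level was -5 − 5 = -10 dBFS.
The compressed level sits -10 − (-11) = 1 dB over threshold.
Before 8:1 compression the overshoot was 1 × 8 = 8 dB, so input = -11 + 8 = -3 dBFS.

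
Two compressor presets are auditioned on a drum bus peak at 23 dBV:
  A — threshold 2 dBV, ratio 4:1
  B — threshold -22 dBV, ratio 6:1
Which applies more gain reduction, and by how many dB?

A: GR = 21 − 21/4 = 15.75 dB.
B: GR = 45 − 45/6 = 37.5 dB.
B reduces 21.75 dB more.

B, by 21.75 dB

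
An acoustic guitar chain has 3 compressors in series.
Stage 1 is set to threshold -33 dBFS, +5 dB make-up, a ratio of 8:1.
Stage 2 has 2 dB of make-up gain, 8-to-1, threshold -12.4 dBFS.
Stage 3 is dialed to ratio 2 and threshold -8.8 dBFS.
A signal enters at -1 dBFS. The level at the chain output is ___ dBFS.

-22 dBFS

Stage 1: -1 dBFS is 32 dB over -33 dBFS; at 8:1 that becomes 4 dB over, giving -29 dBFS; +5 dB make-up → -24 dBFS.
Stage 2: -24 dBFS is at or below the -12.4 dBFS threshold — no compression; make-up brings it to -22 dBFS.
Stage 3: -22 dBFS ≤ -8.8 dBFS, so stage 3 doesn't engage; output -22 dBFS.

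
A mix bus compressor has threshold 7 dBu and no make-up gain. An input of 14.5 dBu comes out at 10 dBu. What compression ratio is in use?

Input overshoot = 14.5 − 7 = 7.5 dB; output overshoot = 10 − 7 = 3 dB.
Ratio = 7.5 / 3 = 2.5.

2.5:1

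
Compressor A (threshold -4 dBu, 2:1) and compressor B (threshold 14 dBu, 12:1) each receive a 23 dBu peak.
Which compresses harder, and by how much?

A: 27 dB over, compressed to 13.5 dB over, so 13.5 dB of GR.
B: 9 dB over, compressed to 0.75 dB over, so 8.25 dB of GR.
Difference: 5.25 dB in favour of A.

A, by 5.25 dB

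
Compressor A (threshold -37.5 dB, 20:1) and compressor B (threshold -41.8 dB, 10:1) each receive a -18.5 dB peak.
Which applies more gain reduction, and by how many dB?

A: overshoot 19 dB → output overshoot 0.95 dB → GR 18.05 dB.
B: overshoot 23.3 dB → output overshoot 2.33 dB → GR 20.97 dB.
Difference: 2.92 dB in favour of B.

B, by 2.92 dB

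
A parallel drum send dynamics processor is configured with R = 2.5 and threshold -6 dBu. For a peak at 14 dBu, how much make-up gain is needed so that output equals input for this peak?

12 dB

The peak compresses to -6 + 20/2.5 = 2 dBu.
To reach 14 dBu requires 14 − 2 = 12 dB of make-up.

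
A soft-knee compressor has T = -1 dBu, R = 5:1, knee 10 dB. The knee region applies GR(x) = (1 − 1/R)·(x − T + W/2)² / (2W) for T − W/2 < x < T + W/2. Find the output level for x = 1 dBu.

-0.96 dBu

x − T + W/2 = 1 − (-1) + 5 = 7.
GR = (1 − 1/5) × 7² / 20 = 0.8 × 49 / 20 = 1.96 dB.
Output = 1 − 1.96 = -0.96 dBu.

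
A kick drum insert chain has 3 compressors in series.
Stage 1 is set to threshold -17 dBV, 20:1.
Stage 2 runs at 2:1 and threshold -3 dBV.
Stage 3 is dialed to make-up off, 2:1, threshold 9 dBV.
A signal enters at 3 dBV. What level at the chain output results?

-16 dBV

Stage 1: overshoot 20 dB → 20/20 = 1 dB → -16 dBV.
Stage 2: -16 dBV ≤ -3 dBV, so stage 2 doesn't engage; output -16 dBV.
Stage 3: below threshold (-16 ≤ 9); passes unchanged; output -16 dBV.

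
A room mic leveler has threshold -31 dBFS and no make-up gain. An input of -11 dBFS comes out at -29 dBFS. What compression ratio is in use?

Input overshoot = -11 − (-31) = 20 dB; output overshoot = -29 − (-31) = 2 dB.
Ratio = 20 / 2 = 10.

10:1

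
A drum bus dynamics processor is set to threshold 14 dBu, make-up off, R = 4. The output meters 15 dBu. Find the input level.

The compressed level sits 15 − 14 = 1 dB over threshold.
Before 4:1 compression the overshoot was 1 × 4 = 4 dB, so input = 14 + 4 = 18 dBu.

18 dBu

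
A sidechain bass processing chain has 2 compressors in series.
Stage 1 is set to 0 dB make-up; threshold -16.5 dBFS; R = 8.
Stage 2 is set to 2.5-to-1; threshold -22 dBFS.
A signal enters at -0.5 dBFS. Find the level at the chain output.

Stage 1: 16 dB above -16.5 dBFS, reduced 8:1 to 2 dB above → -14.5 dBFS.
Stage 2: 7.5 dB above -22 dBFS, reduced 2.5:1 to 3 dB above → -19 dBFS.

-19 dBFS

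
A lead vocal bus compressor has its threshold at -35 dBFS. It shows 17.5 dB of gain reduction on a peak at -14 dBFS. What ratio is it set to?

6:1

Input overshoot = -14 − (-35) = 21 dB.
Output overshoot = 21 − 17.5 = 3.5 dB.
Ratio = input overshoot / output overshoot = 21 / 3.5 = 6.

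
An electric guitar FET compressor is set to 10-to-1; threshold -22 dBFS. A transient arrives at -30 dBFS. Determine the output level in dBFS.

-30 dBFS is 8 dB below the -22 dBFS threshold, so no gain reduction is applied.
Output = input = -30 dBFS.

-30 dBFS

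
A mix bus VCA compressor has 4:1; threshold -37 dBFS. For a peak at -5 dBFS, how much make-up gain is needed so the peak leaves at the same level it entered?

24 dB

Overshoot 32 dB → 32/4 = 8 dB after compression, so the compressed level is -37 + 8 = -29 dBFS.
Make-up = target − compressed = -5 − (-29) = 24 dB.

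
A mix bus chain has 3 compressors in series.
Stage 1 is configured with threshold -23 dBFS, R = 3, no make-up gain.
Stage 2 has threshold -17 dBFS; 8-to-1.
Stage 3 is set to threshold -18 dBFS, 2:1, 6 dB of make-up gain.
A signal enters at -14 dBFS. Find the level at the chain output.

Stage 1: overshoot 9 dB → 9/3 = 3 dB → -20 dBFS.
Stage 2: below threshold (-20 ≤ -17); passes unchanged; output -20 dBFS.
Stage 3: below threshold (-20 ≤ -18); passes unchanged; make-up brings it to -14 dBFS.

-14 dBFS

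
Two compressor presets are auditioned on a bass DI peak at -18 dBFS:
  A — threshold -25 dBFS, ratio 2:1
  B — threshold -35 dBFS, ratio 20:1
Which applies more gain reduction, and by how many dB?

A: 7 dB over, compressed to 3.5 dB over, so 3.5 dB of GR.
B: 17 dB over, compressed to 0.85 dB over, so 16.15 dB of GR.
B applies 12.65 dB more gain reduction.

B, by 12.65 dB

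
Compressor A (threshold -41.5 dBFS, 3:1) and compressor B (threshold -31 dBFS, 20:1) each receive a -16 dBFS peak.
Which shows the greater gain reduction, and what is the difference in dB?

A, by 2.75 dB

A: 25.5 dB over, compressed to 8.5 dB over, so 17 dB of GR.
B: 15 dB over, compressed to 0.75 dB over, so 14.25 dB of GR.
A applies 2.75 dB more gain reduction.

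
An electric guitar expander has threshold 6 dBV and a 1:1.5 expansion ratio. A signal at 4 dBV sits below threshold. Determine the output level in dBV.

3 dBV

Below threshold, a 1:1.5 expander applies gain = (1.5−1)×(T − x) of attenuation.
(1.5−1) × 2 = 1 dB, so output = 4 − 1 = 3 dBV.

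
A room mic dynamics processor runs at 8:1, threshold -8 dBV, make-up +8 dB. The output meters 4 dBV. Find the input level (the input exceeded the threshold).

24 dBV

Remove make-up: 4 − 8 = -4 dBV.
The compressed level sits -4 − (-8) = 4 dB over threshold.
Input overshoot = R × output overshoot = 32 dB → input = -8 + 32 = 24 dBV.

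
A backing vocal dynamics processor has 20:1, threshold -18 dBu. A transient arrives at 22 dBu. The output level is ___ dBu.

Overshoot: 22 − (-18) = 40 dB.
At 20:1 the overshoot is divided by 20, leaving 2 dB above threshold.
So the level is -18 + 2 = -16 dBu.

-16 dBu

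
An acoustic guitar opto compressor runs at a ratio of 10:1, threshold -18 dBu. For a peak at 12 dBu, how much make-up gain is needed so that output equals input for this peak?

Without make-up, output = threshold + overshoot/10 = -18 + 3 = -15 dBu.
Gap to target: 27 dB.

27 dB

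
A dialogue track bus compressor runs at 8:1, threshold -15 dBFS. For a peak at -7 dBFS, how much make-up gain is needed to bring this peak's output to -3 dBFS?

11 dB

Overshoot 8 dB → 8/8 = 1 dB after compression, so the compressed level is -15 + 1 = -14 dBFS.
Make-up = target − compressed = -3 − (-14) = 11 dB.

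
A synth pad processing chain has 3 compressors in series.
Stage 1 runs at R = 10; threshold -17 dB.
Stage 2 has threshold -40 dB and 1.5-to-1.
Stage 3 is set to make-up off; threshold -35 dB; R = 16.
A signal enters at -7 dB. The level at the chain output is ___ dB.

-34.3125 dB

Stage 1: 10 dB above -17 dB, reduced 10:1 to 1 dB above → -16 dB.
Stage 2: 24 dB above -40 dB, reduced 1.5:1 to 16 dB above → -24 dB.
Stage 3: -24 dB is 11 dB over -35 dB; at 16:1 that becomes 0.6875 dB over, giving -34.3125 dB.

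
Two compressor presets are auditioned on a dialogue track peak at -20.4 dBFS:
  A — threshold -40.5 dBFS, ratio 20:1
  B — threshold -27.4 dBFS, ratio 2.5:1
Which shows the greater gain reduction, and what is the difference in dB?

A, by 14.895 dB

A: overshoot 20.1 dB → output overshoot 1.005 dB → GR 19.095 dB.
B: overshoot 7 dB → output overshoot 2.8 dB → GR 4.2 dB.
Difference: 14.895 dB in favour of A.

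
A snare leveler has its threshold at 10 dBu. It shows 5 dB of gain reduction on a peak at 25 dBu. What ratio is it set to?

1.5:1

Input overshoot = 25 − 10 = 15 dB.
Output overshoot = 15 − 5 = 10 dB.
Ratio = input overshoot / output overshoot = 15 / 10 = 1.5.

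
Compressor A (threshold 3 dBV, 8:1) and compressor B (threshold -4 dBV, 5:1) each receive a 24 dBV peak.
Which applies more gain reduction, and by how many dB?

B, by 4.025 dB

A: overshoot 21 dB → output overshoot 2.625 dB → GR 18.375 dB.
B: overshoot 28 dB → output overshoot 5.6 dB → GR 22.4 dB.
B applies 4.025 dB more gain reduction.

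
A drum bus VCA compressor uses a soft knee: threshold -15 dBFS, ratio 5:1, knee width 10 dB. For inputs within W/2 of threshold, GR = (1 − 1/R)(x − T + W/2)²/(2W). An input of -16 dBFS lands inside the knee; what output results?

x − T + W/2 = -16 − (-15) + 5 = 4.
GR = (1 − 1/5) × 4² / 20 = 0.8 × 16 / 20 = 0.64 dB.
Output = -16 − 0.64 = -16.64 dBFS.

-16.64 dBFS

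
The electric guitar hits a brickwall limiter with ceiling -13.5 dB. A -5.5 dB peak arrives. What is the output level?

A brickwall limiter is an ∞:1 compressor: any input above the ceiling is clamped to -13.5 dB.

-13.5 dB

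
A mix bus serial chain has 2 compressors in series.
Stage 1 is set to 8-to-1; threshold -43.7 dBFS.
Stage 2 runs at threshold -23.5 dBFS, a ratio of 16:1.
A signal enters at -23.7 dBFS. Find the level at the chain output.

-41.2 dBFS

Stage 1: -23.7 dBFS is 20 dB over -43.7 dBFS; at 8:1 that becomes 2.5 dB over, giving -41.2 dBFS.
Stage 2: -41.2 dBFS is at or below the -23.5 dBFS threshold — no compression; output -41.2 dBFS.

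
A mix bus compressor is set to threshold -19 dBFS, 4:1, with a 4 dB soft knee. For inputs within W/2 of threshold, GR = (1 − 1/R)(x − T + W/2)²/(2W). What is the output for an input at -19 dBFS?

x − T + W/2 = -19 − (-19) + 2 = 2.
GR = (1 − 1/4) × 2² / 8 = 0.75 × 4 / 8 = 0.375 dB.
Output = -19 − 0.375 = -19.375 dBFS.

-19.375 dBFS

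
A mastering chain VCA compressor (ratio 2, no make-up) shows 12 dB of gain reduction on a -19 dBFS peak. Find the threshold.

Let T be the threshold. Output overshoot = (input overshoot)/R, so -31 − T = (-19 − T)/2.
2·(-31 − T) = -19 − T → 1·T = -62 − (-19) = -43.
T = -43/1 = -43 dBFS.

-43 dBFS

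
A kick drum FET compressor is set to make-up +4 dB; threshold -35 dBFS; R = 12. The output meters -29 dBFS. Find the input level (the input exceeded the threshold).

-11 dBFS

Before make-up, the level was -29 − 4 = -33 dBFS.
Post-compression overshoot = -33 − (-35) = 2 dB.
Before 12:1 compression the overshoot was 2 × 12 = 24 dB, so input = -35 + 24 = -11 dBFS.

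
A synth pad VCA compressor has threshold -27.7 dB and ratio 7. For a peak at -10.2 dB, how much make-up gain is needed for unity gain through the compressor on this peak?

Overshoot 17.5 dB → 17.5/7 = 2.5 dB after compression, so the compressed level is -27.7 + 2.5 = -25.2 dB.
Make-up = target − compressed = -10.2 − (-25.2) = 15 dB.

15 dB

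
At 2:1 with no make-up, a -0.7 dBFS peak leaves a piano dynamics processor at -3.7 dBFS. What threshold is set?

-6.7 dBFS

Gain reduction = -0.7 − (-3.7) = 3 dB; output overshoot = GR / (R − 1) = 3 / 1 = 3 dB.
Threshold = output − output overshoot = -3.7 − 3 = -6.7 dBFS.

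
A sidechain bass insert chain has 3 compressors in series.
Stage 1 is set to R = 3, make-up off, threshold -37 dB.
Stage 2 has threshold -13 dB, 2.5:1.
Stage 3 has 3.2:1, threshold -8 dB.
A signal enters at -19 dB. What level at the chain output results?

Stage 1: overshoot 18 dB → 18/3 = 6 dB → -31 dB.
Stage 2: below threshold (-31 ≤ -13); passes unchanged; output -31 dB.
Stage 3: below threshold (-31 ≤ -8); passes unchanged; output -31 dB.

-31 dB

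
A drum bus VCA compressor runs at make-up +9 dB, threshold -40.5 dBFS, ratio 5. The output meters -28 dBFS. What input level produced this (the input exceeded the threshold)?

-23 dBFS

Before make-up, the level was -28 − 9 = -37 dBFS.
Post-compression overshoot = -37 − (-40.5) = 3.5 dB.
Input overshoot = R × output overshoot = 17.5 dB → input = -40.5 + 17.5 = -23 dBFS.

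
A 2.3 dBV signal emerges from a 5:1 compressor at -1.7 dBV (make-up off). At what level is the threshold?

Input is 5 dB above T (since output overshoot × R = input overshoot: (-1.7 − T)·5 = 2.3 − T gives T = -2.7 dBV).
Check: -2.7 + (2.3 − (-2.7))/5 = -2.7 + 1 = -1.7 dBV. ✓

-2.7 dBV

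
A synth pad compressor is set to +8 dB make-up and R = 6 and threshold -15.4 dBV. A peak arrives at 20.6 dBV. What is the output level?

The input is 36 dB above the -15.4 dBV threshold.
At 6:1 the overshoot is divided by 6, leaving 6 dB above threshold.
That puts the output at -9.4 dBV; make-up adds 8 dB, giving -1.4 dBV.

-1.4 dBV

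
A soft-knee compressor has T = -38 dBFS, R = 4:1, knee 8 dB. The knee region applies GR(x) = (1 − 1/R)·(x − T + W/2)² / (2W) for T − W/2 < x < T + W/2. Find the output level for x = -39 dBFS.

-39.421875 dBFS

x − T + W/2 = -39 − (-38) + 4 = 3.
GR = (1 − 1/4) × 3² / 16 = 0.75 × 9 / 16 = 0.421875 dB.
Output = -39 − 0.421875 = -39.421875 dBFS.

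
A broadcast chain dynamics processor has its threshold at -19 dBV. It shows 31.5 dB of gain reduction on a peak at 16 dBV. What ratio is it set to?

Input overshoot = 16 − (-19) = 35 dB.
Output overshoot = 35 − 31.5 = 3.5 dB.
Ratio = input overshoot / output overshoot = 35 / 3.5 = 10.

10:1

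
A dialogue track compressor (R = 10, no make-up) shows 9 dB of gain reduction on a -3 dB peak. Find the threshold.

Gain reduction = -3 − (-12) = 9 dB; output overshoot = GR / (R − 1) = 9 / 9 = 1 dB.
Threshold = output − output overshoot = -12 − 1 = -13 dB.

-13 dB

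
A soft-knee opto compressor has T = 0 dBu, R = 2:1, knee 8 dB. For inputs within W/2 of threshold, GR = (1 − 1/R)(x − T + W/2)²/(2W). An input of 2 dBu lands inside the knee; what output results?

x − T + W/2 = 2 − 0 + 4 = 6.
GR = (1 − 1/2) × 6² / 16 = 0.5 × 36 / 16 = 1.125 dB.
Output = 2 − 1.125 = 0.875 dBu.

0.875 dBu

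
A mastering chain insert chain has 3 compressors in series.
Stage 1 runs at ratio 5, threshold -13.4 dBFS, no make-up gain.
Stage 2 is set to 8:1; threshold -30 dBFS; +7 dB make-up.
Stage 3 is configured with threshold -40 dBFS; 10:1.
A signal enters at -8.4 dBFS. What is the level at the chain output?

-38.08 dBFS

Stage 1: overshoot 5 dB → 5/5 = 1 dB → -12.4 dBFS.
Stage 2: -12.4 dBFS is 17.6 dB over -30 dBFS; at 8:1 that becomes 2.2 dB over, giving -27.8 dBFS; +7 dB make-up → -20.8 dBFS.
Stage 3: 19.2 dB above -40 dBFS, reduced 10:1 to 1.92 dB above → -38.08 dBFS.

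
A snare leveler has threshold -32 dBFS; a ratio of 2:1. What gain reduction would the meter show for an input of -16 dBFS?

Overshoot = -16 − (-32) = 16 dB.
At 2:1, output sits 16/2 = 8 dB above threshold.
So the signal is attenuated by 16 − 8 = 8 dB.

8 dB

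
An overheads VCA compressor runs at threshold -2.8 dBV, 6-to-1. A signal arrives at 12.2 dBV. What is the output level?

12.2 dBV sits 15 dB over threshold.
6:1 compression reduces that to 15/6 = 2.5 dB over.
That puts the output at -0.3 dBV.

-0.3 dBV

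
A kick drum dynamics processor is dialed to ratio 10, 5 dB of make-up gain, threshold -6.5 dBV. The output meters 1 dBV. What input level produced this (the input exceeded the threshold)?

18.5 dBV

Before make-up, the level was 1 − 5 = -4 dBV.
Post-compression overshoot = -4 − (-6.5) = 2.5 dB.
Input overshoot = R × output overshoot = 25 dB → input = -6.5 + 25 = 18.5 dBV.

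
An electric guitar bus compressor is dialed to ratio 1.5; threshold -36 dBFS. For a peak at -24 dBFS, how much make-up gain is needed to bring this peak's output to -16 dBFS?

Without make-up, output = threshold + overshoot/1.5 = -36 + 8 = -28 dBFS.
Gap to target: 12 dB.

12 dB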